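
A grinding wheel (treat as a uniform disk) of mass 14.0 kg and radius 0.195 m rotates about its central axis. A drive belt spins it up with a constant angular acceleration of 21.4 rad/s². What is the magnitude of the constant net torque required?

I = ½MR² = (1/2)(14.0)(0.195)² = 0.2662 kg·m².
τ = Iα = (0.2662)(21.40) = 5.696 N·m.

τ ≈ 5.70 N·m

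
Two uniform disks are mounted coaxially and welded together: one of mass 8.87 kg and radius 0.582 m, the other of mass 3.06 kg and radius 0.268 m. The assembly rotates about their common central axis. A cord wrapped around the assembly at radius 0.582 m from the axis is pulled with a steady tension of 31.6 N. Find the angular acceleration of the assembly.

α ≈ 11.4 rad/s²

I = ½M₁R₁² + ½M₂R₂² = ½(8.87)(0.582)² + ½(3.06)(0.268)² = 1.612 kg·m².
τ = F r = (31.6)(0.582) = 18.39 N·m.
α = τ/I = 18.39/1.612 = 11.41 rad/s².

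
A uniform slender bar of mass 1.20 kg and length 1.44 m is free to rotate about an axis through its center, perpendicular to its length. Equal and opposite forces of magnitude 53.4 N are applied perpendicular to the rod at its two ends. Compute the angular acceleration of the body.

α ≈ 371 rad/s²

I = (1/12)ML² = (1/12)(1.20)(1.44)² = 0.2074 kg·m².
The couple gives τ = F·(L/2) + F·(L/2) = F L = (53.4)(1.44) = 76.90 N·m.
From τ = Iα: α = 76.90/0.2074 = 370.8 rad/s².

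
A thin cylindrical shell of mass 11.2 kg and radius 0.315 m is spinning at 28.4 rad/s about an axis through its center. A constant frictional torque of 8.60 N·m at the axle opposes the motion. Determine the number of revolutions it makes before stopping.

I = MR² = (11.2)(0.315)² = 1.111 kg·m².
The net torque has magnitude 8.60 N·m, opposing ω.
|α| = τ/I = 8.600/1.111 = 7.739 rad/s² (deceleration).
ω² = ω₀² − 2|α|θ with ω = 0 ⇒ θ = ω₀²/(2|α|) = 52.11 rad = 8.294 rev.

≈ 8.29 revolutions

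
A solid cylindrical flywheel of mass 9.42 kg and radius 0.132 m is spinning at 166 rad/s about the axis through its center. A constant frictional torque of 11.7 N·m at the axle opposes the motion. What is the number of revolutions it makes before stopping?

≈ 15.4 revolutions

I = ½MR² = (1/2)(9.42)(0.132)² = 0.08207 kg·m².
The net torque has magnitude 11.7 N·m, opposing ω.
|α| = τ/I = 11.70/0.08207 = 142.6 rad/s² (deceleration).
ω² = ω₀² − 2|α|θ with ω = 0 ⇒ θ = ω₀²/(2|α|) = 96.64 rad = 15.38 rev.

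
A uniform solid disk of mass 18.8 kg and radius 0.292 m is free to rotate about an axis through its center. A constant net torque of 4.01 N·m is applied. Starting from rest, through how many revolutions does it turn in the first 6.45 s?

I = ½MR² = (1/2)(18.8)(0.292)² = 0.8015 kg·m².
α = τ/I = 4.01/0.8015 = 5.003 rad/s².
θ = ½αt² = ½(5.003)(6.45)² = 104.1 rad.
Revolutions = θ/(2π) = 16.56.

≈ 16.6 revolutions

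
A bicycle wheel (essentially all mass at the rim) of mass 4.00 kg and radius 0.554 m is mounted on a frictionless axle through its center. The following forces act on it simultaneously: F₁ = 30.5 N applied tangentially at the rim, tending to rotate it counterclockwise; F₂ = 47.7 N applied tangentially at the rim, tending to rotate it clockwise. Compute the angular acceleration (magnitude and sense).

I = MR² = (4.00)(0.554)² = 1.228 kg·m².
Taking counterclockwise as positive: τ₁ = +(30.5)(0.554) = +16.90 N·m; τ₂ = −(47.7)(0.554) = −26.43 N·m.
Net torque τ = -9.529 N·m.
α = τ/I = -9.529/1.228 = -7.762 rad/s².

α ≈ 7.76 rad/s², clockwise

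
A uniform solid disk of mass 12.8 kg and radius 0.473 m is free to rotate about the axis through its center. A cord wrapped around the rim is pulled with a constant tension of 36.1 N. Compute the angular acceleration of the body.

α ≈ 11.9 rad/s²

I = ½MR² = (1/2)(12.8)(0.473)² = 1.432 kg·m².
τ = F R = (36.1)(0.473) = 17.08 N·m.
Newton's second law for rotation, τ = Iα, gives α = τ/I = 17.08/1.432 = 11.93 rad/s².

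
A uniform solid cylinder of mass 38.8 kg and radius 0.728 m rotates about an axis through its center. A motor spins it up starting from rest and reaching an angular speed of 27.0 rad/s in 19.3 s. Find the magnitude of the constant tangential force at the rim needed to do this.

F ≈ 19.8 N

I = ½MR² = (1/2)(38.8)(0.728)² = 10.28 kg·m².
α = Δω/Δt = (27.0 − 0)/19.3 = 1.399 rad/s².
The required torque is τ = Iα = (10.28)(1.399) = 14.38 N·m.
A tangential force at the rim gives τ = FR, so F = τ/R = 14.38/0.728 = 19.76 N.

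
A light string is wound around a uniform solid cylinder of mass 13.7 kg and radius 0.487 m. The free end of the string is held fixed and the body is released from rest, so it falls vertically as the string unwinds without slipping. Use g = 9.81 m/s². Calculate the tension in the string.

Translation: Mg − T = Ma. Rotation about the center: TR = Iα with I = ½MR².
With a = αR: T = (I/R²)a = (1/2)M a, so Mg = (1 + 0.5000)Ma.
a = g/(1 + 0.5000) = 9.81/1.500 = 6.540 m/s².
T = 0.5000·M·a = (0.5000)(13.7)(6.540) = 44.80 N.

T ≈ 44.8 N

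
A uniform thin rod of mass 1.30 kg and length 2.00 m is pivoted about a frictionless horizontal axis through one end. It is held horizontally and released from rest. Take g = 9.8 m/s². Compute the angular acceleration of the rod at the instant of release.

α ≈ 7.35 rad/s²

About the pivot, I = (1/3)ML² = (1/3)(1.30)(2.00)² = 1.733 kg·m².
The weight acts at the center, a distance L/2 = 1.000 m from the pivot; τ = Mg(L/2) = 12.74 N·m.
α = τ/I = 12.74/1.733 = 7.350 rad/s².
(Equivalently α = (3g/(2L)) = 7.350 rad/s².)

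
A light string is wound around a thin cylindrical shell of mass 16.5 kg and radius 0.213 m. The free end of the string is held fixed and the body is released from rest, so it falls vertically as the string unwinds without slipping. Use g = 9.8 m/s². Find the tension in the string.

Translation: Mg − T = Ma. Rotation about the center: TR = Iα with I = MR².
With a = αR: T = (I/R²)a = M a, so Mg = (1 + 1.000)Ma.
a = g/(1 + 1.000) = 9.8/2.000 = 4.900 m/s².
T = 1.000·M·a = (1.000)(16.5)(4.900) = 80.85 N.

T ≈ 80.9 N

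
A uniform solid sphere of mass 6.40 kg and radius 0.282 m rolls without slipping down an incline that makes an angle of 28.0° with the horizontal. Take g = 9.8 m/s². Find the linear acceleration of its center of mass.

a ≈ 3.29 m/s²

Translation along the incline: Mg sinθ − f = Ma.
Rotation about the center: fR = Iα with I = (2/5)MR². No-slip gives a = αR, so f = (I/R²)a = (2/5)M a.
Substituting: Mg sinθ = (1 + 0.4000)Ma, so a = g sinθ/(1 + 0.4000) = (9.8) sin 28.0° / 1.400 = 3.286 m/s².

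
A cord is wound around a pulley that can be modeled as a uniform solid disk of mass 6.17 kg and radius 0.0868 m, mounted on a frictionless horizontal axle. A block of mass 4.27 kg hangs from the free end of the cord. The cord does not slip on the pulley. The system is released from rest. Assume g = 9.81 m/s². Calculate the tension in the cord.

T ≈ 17.6 N

I = ½MR² = (1/2)(6.17)(0.0868)² = 0.02324 kg·m².
Block: mg − T = ma. Pulley: TR = Iα. No-slip: a = αR, so T = (I/R²)a = 3.085·a.
Then mg = (m + 3.085)a, so a = (4.27)(9.81)/(4.27 + 3.085) = 5.695 m/s².
T = 3.085·a = 17.57 N.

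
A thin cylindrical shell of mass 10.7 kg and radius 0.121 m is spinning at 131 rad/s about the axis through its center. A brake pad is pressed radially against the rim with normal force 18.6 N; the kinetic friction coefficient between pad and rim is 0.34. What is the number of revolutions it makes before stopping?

I = MR² = (10.7)(0.121)² = 0.1567 kg·m².
Friction force f = μN = (0.34)(18.6) = 6.324 N at the rim; torque magnitude τ = fR = 0.7652 N·m, opposing ω.
|α| = τ/I = 0.7652/0.1567 = 4.885 rad/s² (deceleration).
ω² = ω₀² − 2|α|θ with ω = 0 ⇒ θ = ω₀²/(2|α|) = 1757 rad = 279.6 rev.

≈ 280 revolutions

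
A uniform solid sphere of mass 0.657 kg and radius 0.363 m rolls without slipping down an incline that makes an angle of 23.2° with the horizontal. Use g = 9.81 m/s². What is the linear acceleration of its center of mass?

a ≈ 2.76 m/s²

Translation along the incline: Mg sinθ − f = Ma.
Rotation about the center: fR = Iα with I = (2/5)MR². No-slip gives a = αR, so f = (I/R²)a = (2/5)M a.
Substituting: Mg sinθ = (1 + 0.4000)Ma, so a = g sinθ/(1 + 0.4000) = (9.81) sin 23.2° / 1.400 = 2.760 m/s².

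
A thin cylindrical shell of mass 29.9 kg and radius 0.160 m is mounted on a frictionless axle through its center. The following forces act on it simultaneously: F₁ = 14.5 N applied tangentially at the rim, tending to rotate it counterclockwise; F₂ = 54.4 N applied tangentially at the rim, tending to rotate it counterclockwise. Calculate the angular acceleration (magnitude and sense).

I = MR² = (29.9)(0.160)² = 0.7654 kg·m².
Taking counterclockwise as positive: τ₁ = +(14.5)(0.160) = +2.320 N·m; τ₂ = +(54.4)(0.160) = +8.704 N·m.
Net torque τ = 11.02 N·m.
α = τ/I = 11.02/0.7654 = 14.40 rad/s².

α ≈ 14.4 rad/s², counterclockwise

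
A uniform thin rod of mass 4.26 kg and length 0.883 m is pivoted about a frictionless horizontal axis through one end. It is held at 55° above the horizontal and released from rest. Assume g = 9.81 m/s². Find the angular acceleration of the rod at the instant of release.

About the pivot, I = (1/3)ML² = (1/3)(4.26)(0.883)² = 1.107 kg·m².
The weight acts at the center, a distance L/2 = 0.4415 m from the pivot; τ = Mg(L/2) cos 55° = 10.58 N·m.
α = τ/I = 10.58/1.107 = 9.559 rad/s².

α ≈ 9.56 rad/s²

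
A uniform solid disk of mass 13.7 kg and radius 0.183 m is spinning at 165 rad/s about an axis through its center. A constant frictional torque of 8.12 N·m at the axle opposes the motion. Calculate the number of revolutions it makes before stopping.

I = ½MR² = (1/2)(13.7)(0.183)² = 0.2294 kg·m².
The net torque has magnitude 8.12 N·m, opposing ω.
|α| = τ/I = 8.120/0.2294 = 35.40 rad/s² (deceleration).
ω² = ω₀² − 2|α|θ with ω = 0 ⇒ θ = ω₀²/(2|α|) = 384.6 rad = 61.21 rev.

≈ 61.2 revolutions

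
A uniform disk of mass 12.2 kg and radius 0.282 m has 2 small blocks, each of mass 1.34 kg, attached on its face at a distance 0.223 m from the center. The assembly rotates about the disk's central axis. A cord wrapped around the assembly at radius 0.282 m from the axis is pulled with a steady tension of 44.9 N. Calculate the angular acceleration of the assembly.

α ≈ 20.5 rad/s²

I_disk = ½MR² = ½(12.2)(0.282)² = 0.4851 kg·m².
I_blocks = 2·m·r² = 2(1.34)(0.223)² = 0.1333 kg·m².
Total I = 0.6184 kg·m².
τ = F r = (44.9)(0.282) = 12.66 N·m.
α = τ/I = 12.66/0.6184 = 20.48 rad/s².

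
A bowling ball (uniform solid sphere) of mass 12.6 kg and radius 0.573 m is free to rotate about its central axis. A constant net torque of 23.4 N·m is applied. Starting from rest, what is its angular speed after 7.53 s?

I = (2/5)MR² = (2/5)(12.6)(0.573)² = 1.655 kg·m².
α = τ/I = 23.4/1.655 = 14.14 rad/s².
ω = ω₀ + αt = 0 + (14.14)(7.53) = 106.5 rad/s.

ω ≈ 106 rad/s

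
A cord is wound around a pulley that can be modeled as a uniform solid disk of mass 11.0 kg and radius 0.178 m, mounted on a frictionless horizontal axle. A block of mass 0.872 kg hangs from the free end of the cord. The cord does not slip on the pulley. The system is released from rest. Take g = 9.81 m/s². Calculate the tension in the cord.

I = ½MR² = (1/2)(11.0)(0.178)² = 0.1743 kg·m².
Block: mg − T = ma. Pulley: TR = Iα. No-slip: a = αR, so T = (I/R²)a = 5.500·a.
Then mg = (m + 5.500)a, so a = (0.872)(9.81)/(0.872 + 5.500) = 1.342 m/s².
T = 5.500·a = 7.384 N.

T ≈ 7.38 N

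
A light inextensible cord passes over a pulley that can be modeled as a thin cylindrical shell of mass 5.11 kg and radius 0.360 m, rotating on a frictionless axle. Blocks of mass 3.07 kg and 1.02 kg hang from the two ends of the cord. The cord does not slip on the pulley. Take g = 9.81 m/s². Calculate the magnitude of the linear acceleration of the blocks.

I = MR² = (5.11)(0.360)² = 0.6623 kg·m².
Heavier block: m₁g − T₁ = m₁a. Lighter block: T₂ − m₂g = m₂a.
Pulley: (T₁ − T₂)R = Iα = I(a/R), so T₁ − T₂ = (I/R²)a = 1·M_p a = 5.110·a.
Adding the three: (m₁ − m₂)g = (m₁ + m₂ + 5.110)a, so a = (3.07 − 1.02)(9.81)/(3.07 + 1.02 + 5.110) = 2.186 m/s².

a ≈ 2.19 m/s²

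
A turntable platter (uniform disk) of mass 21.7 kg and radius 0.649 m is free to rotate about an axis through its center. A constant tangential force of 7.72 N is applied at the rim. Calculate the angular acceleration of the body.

α ≈ 1.10 rad/s²

I = ½MR² = (1/2)(21.7)(0.649)² = 4.570 kg·m².
τ = F R = (7.72)(0.649) = 5.010 N·m.
From τ = Iα: α = 5.010/4.570 = 1.096 rad/s².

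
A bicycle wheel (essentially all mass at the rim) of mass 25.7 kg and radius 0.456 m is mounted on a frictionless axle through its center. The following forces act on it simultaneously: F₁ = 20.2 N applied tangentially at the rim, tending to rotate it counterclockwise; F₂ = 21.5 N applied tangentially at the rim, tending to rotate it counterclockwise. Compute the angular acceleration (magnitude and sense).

α ≈ 3.56 rad/s², counterclockwise

I = MR² = (25.7)(0.456)² = 5.344 kg·m².
Taking counterclockwise as positive: τ₁ = +(20.2)(0.456) = +9.211 N·m; τ₂ = +(21.5)(0.456) = +9.804 N·m.
Net torque τ = 19.02 N·m.
α = τ/I = 19.02/5.344 = 3.558 rad/s².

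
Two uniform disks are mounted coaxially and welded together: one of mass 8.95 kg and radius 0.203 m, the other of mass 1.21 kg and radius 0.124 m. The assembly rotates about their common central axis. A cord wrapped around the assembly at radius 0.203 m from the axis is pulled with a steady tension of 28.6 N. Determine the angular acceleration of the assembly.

α ≈ 30.0 rad/s²

I = ½M₁R₁² + ½M₂R₂² = ½(8.95)(0.203)² + ½(1.21)(0.124)² = 0.1937 kg·m².
τ = F r = (28.6)(0.203) = 5.806 N·m.
α = τ/I = 5.806/0.1937 = 29.97 rad/s².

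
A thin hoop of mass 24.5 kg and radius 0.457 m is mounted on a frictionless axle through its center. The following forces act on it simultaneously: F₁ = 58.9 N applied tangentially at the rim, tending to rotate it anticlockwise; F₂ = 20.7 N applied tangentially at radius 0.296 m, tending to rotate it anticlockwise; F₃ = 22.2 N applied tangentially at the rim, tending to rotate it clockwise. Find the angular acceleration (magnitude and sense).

I = MR² = (24.5)(0.457)² = 5.117 kg·m².
Taking anticlockwise as positive: τ₁ = +(58.9)(0.457) = +26.92 N·m; τ₂ = +(20.7)(0.296) = +6.127 N·m; τ₃ = −(22.2)(0.457) = −10.15 N·m.
Net torque τ = 22.90 N·m.
α = τ/I = 22.90/5.117 = 4.475 rad/s².

α ≈ 4.48 rad/s², anticlockwise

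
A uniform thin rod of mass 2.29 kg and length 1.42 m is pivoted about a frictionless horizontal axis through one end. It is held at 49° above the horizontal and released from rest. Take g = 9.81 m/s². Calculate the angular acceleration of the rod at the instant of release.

About the pivot, I = (1/3)ML² = (1/3)(2.29)(1.42)² = 1.539 kg·m².
The weight acts at the center, a distance L/2 = 0.7100 m from the pivot; τ = Mg(L/2) cos 49° = 10.46 N·m.
α = τ/I = 10.46/1.539 = 6.799 rad/s².

α ≈ 6.80 rad/s²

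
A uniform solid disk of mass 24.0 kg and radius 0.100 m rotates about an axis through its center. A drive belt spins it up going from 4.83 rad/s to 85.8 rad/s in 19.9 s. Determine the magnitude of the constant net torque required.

τ ≈ 0.488 N·m

I = ½MR² = (1/2)(24.0)(0.100)² = 0.1200 kg·m².
α = Δω/Δt = (85.8 − 4.83)/19.9 = 4.069 rad/s².
τ = Iα = (0.1200)(4.069) = 0.4883 N·m.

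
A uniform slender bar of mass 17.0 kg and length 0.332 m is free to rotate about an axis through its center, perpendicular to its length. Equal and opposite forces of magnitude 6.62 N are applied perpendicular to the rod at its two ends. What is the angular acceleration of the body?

α ≈ 14.1 rad/s²

I = (1/12)ML² = (1/12)(17.0)(0.332)² = 0.1562 kg·m².
The couple gives τ = F·(L/2) + F·(L/2) = F L = (6.62)(0.332) = 2.198 N·m.
From τ = Iα: α = 2.198/0.1562 = 14.08 rad/s².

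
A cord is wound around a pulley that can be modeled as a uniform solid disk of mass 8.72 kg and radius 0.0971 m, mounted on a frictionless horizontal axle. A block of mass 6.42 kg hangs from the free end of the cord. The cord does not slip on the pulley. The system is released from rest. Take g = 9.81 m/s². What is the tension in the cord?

I = ½MR² = (1/2)(8.72)(0.0971)² = 0.04111 kg·m².
Block: mg − T = ma. Pulley: TR = Iα. No-slip: a = αR, so T = (I/R²)a = 4.360·a.
Then mg = (m + 4.360)a, so a = (6.42)(9.81)/(6.42 + 4.360) = 5.842 m/s².
T = 4.360·a = 25.47 N.

T ≈ 25.5 N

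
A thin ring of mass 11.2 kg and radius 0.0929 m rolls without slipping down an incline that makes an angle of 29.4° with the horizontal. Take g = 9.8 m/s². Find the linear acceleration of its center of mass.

a ≈ 2.41 m/s²

Translation along the incline: Mg sinθ − f = Ma.
Rotation about the center: fR = Iα with I = MR². No-slip gives a = αR, so f = (I/R²)a = M a.
Substituting: Mg sinθ = (1 + 1.000)Ma, so a = g sinθ/(1 + 1.000) = (9.8) sin 29.4° / 2.000 = 2.405 m/s².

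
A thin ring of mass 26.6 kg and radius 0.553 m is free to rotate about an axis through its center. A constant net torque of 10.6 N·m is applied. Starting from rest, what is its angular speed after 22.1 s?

I = MR² = (26.6)(0.553)² = 8.135 kg·m².
α = τ/I = 10.6/8.135 = 1.303 rad/s².
ω = ω₀ + αt = 0 + (1.303)(22.1) = 28.80 rad/s.

ω ≈ 28.8 rad/s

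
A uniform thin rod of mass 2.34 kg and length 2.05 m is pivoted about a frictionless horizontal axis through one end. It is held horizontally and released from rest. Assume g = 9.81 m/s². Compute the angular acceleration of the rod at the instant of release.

α ≈ 7.18 rad/s²

About the pivot, I = (1/3)ML² = (1/3)(2.34)(2.05)² = 3.278 kg·m².
The weight acts at the center, a distance L/2 = 1.025 m from the pivot; τ = Mg(L/2) = 23.53 N·m.
α = τ/I = 23.53/3.278 = 7.178 rad/s².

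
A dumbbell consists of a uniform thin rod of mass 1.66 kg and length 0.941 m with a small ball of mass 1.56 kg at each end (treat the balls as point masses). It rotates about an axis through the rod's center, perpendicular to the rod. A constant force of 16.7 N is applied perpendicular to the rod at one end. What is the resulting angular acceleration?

I_rod = (1/12)ML² = (1/12)(1.66)(0.941)² = 0.1225 kg·m².
I_balls = 2·m·(L/2)² = 2(1.56)(0.4705)² = 0.6907 kg·m².
Total I = 0.8132 kg·m².
τ = F·(L/2) = (16.7)(0.470) = 7.857 N·m.
α = τ/I = 7.857/0.8132 = 9.663 rad/s².

α ≈ 9.66 rad/s²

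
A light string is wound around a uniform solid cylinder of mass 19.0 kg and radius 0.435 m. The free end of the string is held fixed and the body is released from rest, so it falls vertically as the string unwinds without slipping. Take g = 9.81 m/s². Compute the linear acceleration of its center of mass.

Translation: Mg − T = Ma. Rotation about the center: TR = Iα with I = ½MR².
With a = αR: T = (I/R²)a = (1/2)M a, so Mg = (1 + 0.5000)Ma.
a = g/(1 + 0.5000) = 9.81/1.500 = 6.540 m/s².

a ≈ 6.54 m/s²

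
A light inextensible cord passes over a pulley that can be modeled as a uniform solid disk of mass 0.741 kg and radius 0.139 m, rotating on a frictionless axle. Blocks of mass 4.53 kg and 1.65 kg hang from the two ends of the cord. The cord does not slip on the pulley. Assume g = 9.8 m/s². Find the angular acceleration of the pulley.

α ≈ 31.0 rad/s²

I = ½MR² = (1/2)(0.741)(0.139)² = 0.007158 kg·m².
Heavier block: m₁g − T₁ = m₁a. Lighter block: T₂ − m₂g = m₂a.
Pulley: (T₁ − T₂)R = Iα = I(a/R), so T₁ − T₂ = (I/R²)a = (1/2)M_p a = 0.3705·a.
Adding the three: (m₁ − m₂)g = (m₁ + m₂ + 0.3705)a, so a = (4.53 − 1.65)(9.8)/(4.53 + 1.65 + 0.3705) = 4.309 m/s².
α = a/R = 4.309/0.139 = 31.00 rad/s².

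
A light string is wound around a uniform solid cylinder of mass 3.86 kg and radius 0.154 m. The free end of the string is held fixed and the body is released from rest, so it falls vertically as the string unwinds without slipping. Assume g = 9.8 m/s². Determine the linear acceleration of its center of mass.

Translation: Mg − T = Ma. Rotation about the center: TR = Iα with I = ½MR².
With a = αR: T = (I/R²)a = (1/2)M a, so Mg = (1 + 0.5000)Ma.
a = g/(1 + 0.5000) = 9.8/1.500 = 6.533 m/s².

a ≈ 6.53 m/s²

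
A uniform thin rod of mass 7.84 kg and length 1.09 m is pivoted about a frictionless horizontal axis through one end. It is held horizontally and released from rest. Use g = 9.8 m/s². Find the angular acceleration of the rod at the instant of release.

α ≈ 13.5 rad/s²

About the pivot, I = (1/3)ML² = (1/3)(7.84)(1.09)² = 3.105 kg·m².
The weight acts at the center, a distance L/2 = 0.5450 m from the pivot; τ = Mg(L/2) = 41.87 N·m.
α = τ/I = 41.87/3.105 = 13.49 rad/s².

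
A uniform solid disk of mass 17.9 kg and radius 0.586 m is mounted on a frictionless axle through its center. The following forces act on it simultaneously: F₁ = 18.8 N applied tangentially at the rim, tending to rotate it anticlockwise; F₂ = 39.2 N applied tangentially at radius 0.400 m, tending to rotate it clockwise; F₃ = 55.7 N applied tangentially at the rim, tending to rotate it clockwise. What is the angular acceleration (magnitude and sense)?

I = ½MR² = (1/2)(17.9)(0.586)² = 3.073 kg·m².
Taking anticlockwise as positive: τ₁ = +(18.8)(0.586) = +11.02 N·m; τ₂ = −(39.2)(0.400) = −15.68 N·m; τ₃ = −(55.7)(0.586) = −32.64 N·m.
Net torque τ = -37.30 N·m.
α = τ/I = -37.30/3.073 = -12.14 rad/s².

α ≈ 12.1 rad/s², clockwise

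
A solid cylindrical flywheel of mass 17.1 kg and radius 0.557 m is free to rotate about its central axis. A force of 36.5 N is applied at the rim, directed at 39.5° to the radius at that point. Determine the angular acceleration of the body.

I = ½MR² = (1/2)(17.1)(0.557)² = 2.653 kg·m².
Only the tangential component produces torque: τ = F R sinθ = (36.5)(0.557) sin 39.5° = 12.93 N·m.
From τ = Iα: α = 12.93/2.653 = 4.875 rad/s².

α ≈ 4.88 rad/s²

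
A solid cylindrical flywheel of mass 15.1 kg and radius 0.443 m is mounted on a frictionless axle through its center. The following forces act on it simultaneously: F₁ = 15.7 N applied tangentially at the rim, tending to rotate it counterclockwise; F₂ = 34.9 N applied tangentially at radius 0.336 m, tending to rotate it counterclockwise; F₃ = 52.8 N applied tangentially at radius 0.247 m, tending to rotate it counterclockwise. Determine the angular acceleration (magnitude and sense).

α ≈ 21.4 rad/s², counterclockwise

I = ½MR² = (1/2)(15.1)(0.443)² = 1.482 kg·m².
Taking counterclockwise as positive: τ₁ = +(15.7)(0.443) = +6.955 N·m; τ₂ = +(34.9)(0.336) = +11.73 N·m; τ₃ = +(52.8)(0.247) = +13.04 N·m.
Net torque τ = 31.72 N·m.
α = τ/I = 31.72/1.482 = 21.41 rad/s².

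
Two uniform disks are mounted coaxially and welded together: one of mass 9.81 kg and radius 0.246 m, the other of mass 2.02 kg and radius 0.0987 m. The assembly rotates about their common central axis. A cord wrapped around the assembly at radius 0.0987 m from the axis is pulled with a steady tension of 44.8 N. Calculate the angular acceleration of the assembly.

I = ½M₁R₁² + ½M₂R₂² = ½(9.81)(0.246)² + ½(2.02)(0.0987)² = 0.3067 kg·m².
τ = F r = (44.8)(0.0987) = 4.422 N·m.
α = τ/I = 4.422/0.3067 = 14.42 rad/s².

α ≈ 14.4 rad/s²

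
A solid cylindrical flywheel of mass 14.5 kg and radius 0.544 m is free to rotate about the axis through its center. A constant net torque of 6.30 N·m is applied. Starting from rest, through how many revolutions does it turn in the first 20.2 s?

I = ½MR² = (1/2)(14.5)(0.544)² = 2.146 kg·m².
α = τ/I = 6.30/2.146 = 2.936 rad/s².
θ = ½αt² = ½(2.936)(20.2)² = 599.1 rad.
Revolutions = θ/(2π) = 95.34.

≈ 95.3 revolutions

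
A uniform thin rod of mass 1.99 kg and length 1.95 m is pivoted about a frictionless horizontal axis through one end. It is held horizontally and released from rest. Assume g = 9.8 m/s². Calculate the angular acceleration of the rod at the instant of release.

α ≈ 7.54 rad/s²

About the pivot, I = (1/3)ML² = (1/3)(1.99)(1.95)² = 2.522 kg·m².
The weight acts at the center, a distance L/2 = 0.9750 m from the pivot; τ = Mg(L/2) = 19.01 N·m.
α = τ/I = 19.01/2.522 = 7.538 rad/s².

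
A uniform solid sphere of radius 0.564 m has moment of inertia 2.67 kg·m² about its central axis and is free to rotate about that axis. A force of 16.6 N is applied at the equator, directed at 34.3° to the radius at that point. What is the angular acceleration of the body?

Only the tangential component produces torque: τ = F R sinθ = (16.6)(0.564) sin 34.3° = 5.276 N·m.
Newton's second law for rotation, τ = Iα, gives α = τ/I = 5.276/2.670 = 1.976 rad/s².

α ≈ 1.98 rad/s²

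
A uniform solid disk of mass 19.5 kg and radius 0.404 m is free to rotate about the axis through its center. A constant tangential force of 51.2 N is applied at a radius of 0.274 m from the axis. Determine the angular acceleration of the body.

I = ½MR² = (1/2)(19.5)(0.404)² = 1.591 kg·m².
τ = F·r = (51.2)(0.274) = 14.03 N·m.
From τ = Iα: α = 14.03/1.591 = 8.816 rad/s².

α ≈ 8.82 rad/s²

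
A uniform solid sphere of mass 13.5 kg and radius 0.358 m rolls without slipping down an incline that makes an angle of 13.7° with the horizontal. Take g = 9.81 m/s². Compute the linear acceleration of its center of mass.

a ≈ 1.66 m/s²

Translation along the incline: Mg sinθ − f = Ma.
Rotation about the center: fR = Iα with I = (2/5)MR². No-slip gives a = αR, so f = (I/R²)a = (2/5)M a.
Substituting: Mg sinθ = (1 + 0.4000)Ma, so a = g sinθ/(1 + 0.4000) = (9.81) sin 13.7° / 1.400 = 1.660 m/s².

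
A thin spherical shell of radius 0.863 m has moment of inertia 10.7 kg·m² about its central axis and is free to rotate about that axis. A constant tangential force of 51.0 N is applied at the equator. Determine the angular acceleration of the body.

τ = F R = (51.0)(0.863) = 44.01 N·m.
From τ = Iα: α = 44.01/10.70 = 4.113 rad/s².

α ≈ 4.11 rad/s²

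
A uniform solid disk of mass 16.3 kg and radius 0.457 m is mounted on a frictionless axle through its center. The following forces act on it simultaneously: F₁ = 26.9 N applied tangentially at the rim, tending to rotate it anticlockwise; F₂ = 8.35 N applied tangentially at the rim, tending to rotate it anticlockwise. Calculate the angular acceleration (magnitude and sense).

α ≈ 9.46 rad/s², anticlockwise

I = ½MR² = (1/2)(16.3)(0.457)² = 1.702 kg·m².
Taking anticlockwise as positive: τ₁ = +(26.9)(0.457) = +12.29 N·m; τ₂ = +(8.35)(0.457) = +3.816 N·m.
Net torque τ = 16.11 N·m.
α = τ/I = 16.11/1.702 = 9.464 rad/s².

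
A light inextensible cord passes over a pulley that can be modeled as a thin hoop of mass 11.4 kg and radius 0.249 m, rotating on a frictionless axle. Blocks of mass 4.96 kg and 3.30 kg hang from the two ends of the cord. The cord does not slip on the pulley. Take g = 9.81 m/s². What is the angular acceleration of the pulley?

I = MR² = (11.4)(0.249)² = 0.7068 kg·m².
Heavier block: m₁g − T₁ = m₁a. Lighter block: T₂ − m₂g = m₂a.
Pulley: (T₁ − T₂)R = Iα = I(a/R), so T₁ − T₂ = (I/R²)a = 1·M_p a = 11.40·a.
Adding the three: (m₁ − m₂)g = (m₁ + m₂ + 11.40)a, so a = (4.96 − 3.30)(9.81)/(4.96 + 3.30 + 11.40) = 0.8283 m/s².
α = a/R = 0.8283/0.249 = 3.327 rad/s².

α ≈ 3.33 rad/s²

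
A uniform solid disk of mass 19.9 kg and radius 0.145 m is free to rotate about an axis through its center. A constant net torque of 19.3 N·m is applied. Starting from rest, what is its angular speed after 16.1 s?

I = ½MR² = (1/2)(19.9)(0.145)² = 0.2092 kg·m².
α = τ/I = 19.3/0.2092 = 92.26 rad/s².
ω = ω₀ + αt = 0 + (92.26)(16.1) = 1485 rad/s.

ω ≈ 1490 rad/s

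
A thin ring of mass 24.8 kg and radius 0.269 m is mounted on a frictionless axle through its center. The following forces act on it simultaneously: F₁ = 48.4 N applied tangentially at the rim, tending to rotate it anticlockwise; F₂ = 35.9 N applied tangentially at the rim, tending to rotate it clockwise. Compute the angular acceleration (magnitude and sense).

I = MR² = (24.8)(0.269)² = 1.795 kg·m².
Taking anticlockwise as positive: τ₁ = +(48.4)(0.269) = +13.02 N·m; τ₂ = −(35.9)(0.269) = −9.657 N·m.
Net torque τ = 3.363 N·m.
α = τ/I = 3.363/1.795 = 1.874 rad/s².

α ≈ 1.87 rad/s², anticlockwise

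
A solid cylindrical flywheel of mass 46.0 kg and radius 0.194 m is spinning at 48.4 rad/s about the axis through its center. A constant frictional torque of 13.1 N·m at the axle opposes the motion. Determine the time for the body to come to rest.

I = ½MR² = (1/2)(46.0)(0.194)² = 0.8656 kg·m².
The net torque has magnitude 13.1 N·m, opposing ω.
|α| = τ/I = 13.10/0.8656 = 15.13 rad/s² (deceleration).
0 = ω₀ − |α|t ⇒ t = ω₀/|α| = 48.4/15.13 = 3.198 s.

t ≈ 3.20 s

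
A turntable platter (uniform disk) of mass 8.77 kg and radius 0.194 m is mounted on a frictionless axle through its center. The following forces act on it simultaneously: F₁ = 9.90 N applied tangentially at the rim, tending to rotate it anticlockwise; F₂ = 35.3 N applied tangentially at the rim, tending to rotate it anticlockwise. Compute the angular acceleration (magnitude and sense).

I = ½MR² = (1/2)(8.77)(0.194)² = 0.1650 kg·m².
Taking anticlockwise as positive: τ₁ = +(9.90)(0.194) = +1.921 N·m; τ₂ = +(35.3)(0.194) = +6.848 N·m.
Net torque τ = 8.769 N·m.
α = τ/I = 8.769/0.1650 = 53.13 rad/s².

α ≈ 53.1 rad/s², anticlockwise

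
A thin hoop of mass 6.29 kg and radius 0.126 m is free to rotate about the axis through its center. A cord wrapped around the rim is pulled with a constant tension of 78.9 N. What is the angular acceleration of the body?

I = MR² = (6.29)(0.126)² = 0.09986 kg·m².
τ = F R = (78.9)(0.126) = 9.941 N·m.
Newton's second law for rotation, τ = Iα, gives α = τ/I = 9.941/0.09986 = 99.55 rad/s².

α ≈ 99.6 rad/s²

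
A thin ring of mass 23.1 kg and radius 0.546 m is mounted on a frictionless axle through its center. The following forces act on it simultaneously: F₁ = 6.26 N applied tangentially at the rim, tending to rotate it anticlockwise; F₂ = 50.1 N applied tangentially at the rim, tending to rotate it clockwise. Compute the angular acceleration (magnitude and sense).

I = MR² = (23.1)(0.546)² = 6.886 kg·m².
Taking anticlockwise as positive: τ₁ = +(6.26)(0.546) = +3.418 N·m; τ₂ = −(50.1)(0.546) = −27.35 N·m.
Net torque τ = -23.94 N·m.
α = τ/I = -23.94/6.886 = -3.476 rad/s².

α ≈ 3.48 rad/s², clockwise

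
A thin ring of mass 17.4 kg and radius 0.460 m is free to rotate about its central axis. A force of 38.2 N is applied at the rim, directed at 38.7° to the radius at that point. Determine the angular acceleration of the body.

α ≈ 2.98 rad/s²

I = MR² = (17.4)(0.460)² = 3.682 kg·m².
Only the tangential component produces torque: τ = F R sinθ = (38.2)(0.460) sin 38.7° = 10.99 N·m.
From τ = Iα: α = 10.99/3.682 = 2.984 rad/s².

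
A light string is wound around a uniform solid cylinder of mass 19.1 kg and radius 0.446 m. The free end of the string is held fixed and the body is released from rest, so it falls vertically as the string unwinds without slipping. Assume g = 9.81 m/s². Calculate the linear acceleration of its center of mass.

Translation: Mg − T = Ma. Rotation about the center: TR = Iα with I = ½MR².
With a = αR: T = (I/R²)a = (1/2)M a, so Mg = (1 + 0.5000)Ma.
a = g/(1 + 0.5000) = 9.81/1.500 = 6.540 m/s².

a ≈ 6.54 m/s²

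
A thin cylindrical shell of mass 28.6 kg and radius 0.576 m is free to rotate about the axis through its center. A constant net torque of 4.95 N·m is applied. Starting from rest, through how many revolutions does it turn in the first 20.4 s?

≈ 17.3 revolutions

I = MR² = (28.6)(0.576)² = 9.489 kg·m².
α = τ/I = 4.95/9.489 = 0.5217 rad/s².
θ = ½αt² = ½(0.5217)(20.4)² = 108.5 rad.
Revolutions = θ/(2π) = 17.28.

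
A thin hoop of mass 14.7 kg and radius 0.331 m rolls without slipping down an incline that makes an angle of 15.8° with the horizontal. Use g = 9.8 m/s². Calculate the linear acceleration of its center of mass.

a ≈ 1.33 m/s²

Translation along the incline: Mg sinθ − f = Ma.
Rotation about the center: fR = Iα with I = MR². No-slip gives a = αR, so f = (I/R²)a = M a.
Substituting: Mg sinθ = (1 + 1.000)Ma, so a = g sinθ/(1 + 1.000) = (9.8) sin 15.8° / 2.000 = 1.334 m/s².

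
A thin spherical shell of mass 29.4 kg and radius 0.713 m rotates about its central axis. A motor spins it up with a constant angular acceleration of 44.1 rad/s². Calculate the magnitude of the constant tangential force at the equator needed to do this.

F ≈ 616 N

I = (2/3)MR² = (2/3)(29.4)(0.713)² = 9.964 kg·m².
The required torque is τ = Iα = (9.964)(44.10) = 439.4 N·m.
A tangential force at the equator gives τ = FR, so F = τ/R = 439.4/0.713 = 616.3 N.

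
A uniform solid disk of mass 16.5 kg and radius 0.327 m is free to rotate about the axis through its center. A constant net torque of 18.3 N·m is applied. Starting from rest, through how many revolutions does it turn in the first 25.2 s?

I = ½MR² = (1/2)(16.5)(0.327)² = 0.8822 kg·m².
α = τ/I = 18.3/0.8822 = 20.74 rad/s².
θ = ½αt² = ½(20.74)(25.2)² = 6587 rad.
Revolutions = θ/(2π) = 1048.

≈ 1050 revolutions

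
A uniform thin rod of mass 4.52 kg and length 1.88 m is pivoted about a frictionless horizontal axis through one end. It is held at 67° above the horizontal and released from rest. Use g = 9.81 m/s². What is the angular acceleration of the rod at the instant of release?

About the pivot, I = (1/3)ML² = (1/3)(4.52)(1.88)² = 5.325 kg·m².
The weight acts at the center, a distance L/2 = 0.9400 m from the pivot; τ = Mg(L/2) cos 67° = 16.29 N·m.
α = τ/I = 16.29/5.325 = 3.058 rad/s².

α ≈ 3.06 rad/s²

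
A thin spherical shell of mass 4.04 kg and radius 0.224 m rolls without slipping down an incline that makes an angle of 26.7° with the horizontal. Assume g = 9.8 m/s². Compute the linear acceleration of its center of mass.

Translation along the incline: Mg sinθ − f = Ma.
Rotation about the center: fR = Iα with I = (2/3)MR². No-slip gives a = αR, so f = (I/R²)a = (2/3)M a.
Substituting: Mg sinθ = (1 + 0.6667)Ma, so a = g sinθ/(1 + 0.6667) = (9.8) sin 26.7° / 1.667 = 2.642 m/s².

a ≈ 2.64 m/s²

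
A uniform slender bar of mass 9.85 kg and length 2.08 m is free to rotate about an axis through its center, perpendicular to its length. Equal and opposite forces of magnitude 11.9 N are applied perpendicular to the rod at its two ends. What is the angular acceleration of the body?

I = (1/12)ML² = (1/12)(9.85)(2.08)² = 3.551 kg·m².
The couple gives τ = F·(L/2) + F·(L/2) = F L = (11.9)(2.08) = 24.75 N·m.
From τ = Iα: α = 24.75/3.551 = 6.970 rad/s².

α ≈ 6.97 rad/s²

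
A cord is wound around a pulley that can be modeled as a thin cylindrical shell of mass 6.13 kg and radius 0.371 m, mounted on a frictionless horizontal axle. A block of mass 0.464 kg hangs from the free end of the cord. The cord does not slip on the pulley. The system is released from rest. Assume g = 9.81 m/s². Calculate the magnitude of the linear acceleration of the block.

I = MR² = (6.13)(0.371)² = 0.8437 kg·m².
Block: mg − T = ma. Pulley: TR = Iα. No-slip: a = αR, so T = (I/R²)a = 6.130·a.
Then mg = (m + 6.130)a, so a = (0.464)(9.81)/(0.464 + 6.130) = 0.6903 m/s².

a ≈ 0.690 m/s²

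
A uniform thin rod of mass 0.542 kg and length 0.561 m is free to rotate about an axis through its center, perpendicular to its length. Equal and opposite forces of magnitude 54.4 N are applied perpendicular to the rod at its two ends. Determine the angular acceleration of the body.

α ≈ 2150 rad/s²

I = (1/12)ML² = (1/12)(0.542)(0.561)² = 0.01421 kg·m².
The couple gives τ = F·(L/2) + F·(L/2) = F L = (54.4)(0.561) = 30.52 N·m.
From τ = Iα: α = 30.52/0.01421 = 2147 rad/s².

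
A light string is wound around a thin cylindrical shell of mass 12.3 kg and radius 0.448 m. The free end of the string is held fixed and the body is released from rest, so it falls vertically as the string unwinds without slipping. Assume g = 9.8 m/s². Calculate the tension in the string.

Translation: Mg − T = Ma. Rotation about the center: TR = Iα with I = MR².
With a = αR: T = (I/R²)a = M a, so Mg = (1 + 1.000)Ma.
a = g/(1 + 1.000) = 9.8/2.000 = 4.900 m/s².
T = 1.000·M·a = (1.000)(12.3)(4.900) = 60.27 N.

T ≈ 60.3 N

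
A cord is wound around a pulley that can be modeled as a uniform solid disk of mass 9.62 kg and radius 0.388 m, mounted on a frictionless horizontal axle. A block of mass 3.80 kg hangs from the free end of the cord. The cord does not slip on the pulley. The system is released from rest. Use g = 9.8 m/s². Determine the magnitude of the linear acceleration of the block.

I = ½MR² = (1/2)(9.62)(0.388)² = 0.7241 kg·m².
Block: mg − T = ma. Pulley: TR = Iα. No-slip: a = αR, so T = (I/R²)a = 4.810·a.
Then mg = (m + 4.810)a, so a = (3.80)(9.8)/(3.80 + 4.810) = 4.325 m/s².

a ≈ 4.33 m/s²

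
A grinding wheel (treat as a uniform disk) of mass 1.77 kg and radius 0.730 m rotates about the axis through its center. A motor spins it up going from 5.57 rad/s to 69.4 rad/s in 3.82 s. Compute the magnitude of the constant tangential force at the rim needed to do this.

F ≈ 10.8 N

I = ½MR² = (1/2)(1.77)(0.730)² = 0.4716 kg·m².
α = Δω/Δt = (69.4 − 5.57)/3.82 = 16.71 rad/s².
The required torque is τ = Iα = (0.4716)(16.71) = 7.880 N·m.
A tangential force at the rim gives τ = FR, so F = τ/R = 7.880/0.730 = 10.80 N.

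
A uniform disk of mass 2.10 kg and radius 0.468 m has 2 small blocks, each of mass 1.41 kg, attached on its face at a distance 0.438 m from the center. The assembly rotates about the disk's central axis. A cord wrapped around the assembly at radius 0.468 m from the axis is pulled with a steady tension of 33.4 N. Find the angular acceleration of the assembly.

I_disk = ½MR² = ½(2.10)(0.468)² = 0.2300 kg·m².
I_blocks = 2·m·r² = 2(1.41)(0.438)² = 0.5410 kg·m².
Total I = 0.7710 kg·m².
τ = F r = (33.4)(0.468) = 15.63 N·m.
α = τ/I = 15.63/0.7710 = 20.27 rad/s².

α ≈ 20.3 rad/s²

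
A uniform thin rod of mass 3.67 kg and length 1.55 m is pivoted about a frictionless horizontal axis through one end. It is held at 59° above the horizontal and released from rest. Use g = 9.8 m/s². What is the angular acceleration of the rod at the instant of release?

α ≈ 4.88 rad/s²

About the pivot, I = (1/3)ML² = (1/3)(3.67)(1.55)² = 2.939 kg·m².
The weight acts at the center, a distance L/2 = 0.7750 m from the pivot; τ = Mg(L/2) cos 59° = 14.36 N·m.
α = τ/I = 14.36/2.939 = 4.885 rad/s².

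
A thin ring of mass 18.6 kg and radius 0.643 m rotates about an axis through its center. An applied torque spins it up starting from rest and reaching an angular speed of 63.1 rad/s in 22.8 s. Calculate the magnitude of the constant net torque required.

I = MR² = (18.6)(0.643)² = 7.690 kg·m².
α = Δω/Δt = (63.1 − 0)/22.8 = 2.768 rad/s².
τ = Iα = (7.690)(2.768) = 21.28 N·m.

τ ≈ 21.3 N·m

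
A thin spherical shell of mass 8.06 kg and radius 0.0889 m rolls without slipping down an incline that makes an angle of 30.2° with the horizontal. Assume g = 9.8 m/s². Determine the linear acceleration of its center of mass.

a ≈ 2.96 m/s²

Translation along the incline: Mg sinθ − f = Ma.
Rotation about the center: fR = Iα with I = (2/3)MR². No-slip gives a = αR, so f = (I/R²)a = (2/3)M a.
Substituting: Mg sinθ = (1 + 0.6667)Ma, so a = g sinθ/(1 + 0.6667) = (9.8) sin 30.2° / 1.667 = 2.958 m/s².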